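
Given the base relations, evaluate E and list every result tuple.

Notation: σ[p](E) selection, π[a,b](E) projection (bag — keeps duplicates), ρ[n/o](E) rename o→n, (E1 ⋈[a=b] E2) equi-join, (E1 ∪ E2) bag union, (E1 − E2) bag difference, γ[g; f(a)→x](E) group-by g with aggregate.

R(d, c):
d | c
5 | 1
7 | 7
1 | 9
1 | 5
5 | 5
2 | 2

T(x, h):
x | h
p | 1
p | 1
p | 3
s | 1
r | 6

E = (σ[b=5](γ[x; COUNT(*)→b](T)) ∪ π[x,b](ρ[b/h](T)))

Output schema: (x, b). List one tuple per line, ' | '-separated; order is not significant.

Row counts bottom-up:
  T → 5
  γ[x; COUNT(*)→b](T) → 3
  σ[b=5](γ[x; COUNT(*)→b](T)) → 0
  T → 5
  ρ[b/h](T) → 5
  π[x,b](ρ[b/h](T)) → 5
  (σ[b=5](γ[x; COUNT(*)→b](T)) ∪ π[x,b](ρ[b/h](T))) → 5

== RESULT ==
x | b
p | 1
p | 1
p | 3
r | 6
s | 1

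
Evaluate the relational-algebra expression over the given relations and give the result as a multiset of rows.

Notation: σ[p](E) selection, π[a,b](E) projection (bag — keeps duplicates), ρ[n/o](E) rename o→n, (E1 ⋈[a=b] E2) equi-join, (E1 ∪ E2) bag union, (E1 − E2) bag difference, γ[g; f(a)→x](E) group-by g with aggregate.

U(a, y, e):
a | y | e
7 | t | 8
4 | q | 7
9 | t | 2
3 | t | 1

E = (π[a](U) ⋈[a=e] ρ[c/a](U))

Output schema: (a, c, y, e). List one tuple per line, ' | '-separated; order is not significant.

Per-node cardinality:
  U → 4
  π[a](U) → 4
  U → 4
  ρ[c/a](U) → 4
  (π[a](U) ⋈[a=e] ρ[c/a](U)) → 1

== RESULT ==
a | c | y | e
7 | 4 | q | 7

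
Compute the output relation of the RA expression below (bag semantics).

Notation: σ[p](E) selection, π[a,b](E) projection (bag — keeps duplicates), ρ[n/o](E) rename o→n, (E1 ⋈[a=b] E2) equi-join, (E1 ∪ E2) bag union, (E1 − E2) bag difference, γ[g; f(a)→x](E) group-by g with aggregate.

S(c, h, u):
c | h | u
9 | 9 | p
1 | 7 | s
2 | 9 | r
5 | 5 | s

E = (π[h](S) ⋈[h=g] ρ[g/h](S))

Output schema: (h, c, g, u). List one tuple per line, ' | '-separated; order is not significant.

Subexpression sizes:
  S → 4
  π[h](S) → 4
  S → 4
  ρ[g/h](S) → 4
  (π[h](S) ⋈[h=g] ρ[g/h](S)) → 6

== RESULT ==
h | c | g | u
5 | 5 | 5 | s
7 | 1 | 7 | s
9 | 2 | 9 | r
9 | 2 | 9 | r
9 | 9 | 9 | p
9 | 9 | 9 | p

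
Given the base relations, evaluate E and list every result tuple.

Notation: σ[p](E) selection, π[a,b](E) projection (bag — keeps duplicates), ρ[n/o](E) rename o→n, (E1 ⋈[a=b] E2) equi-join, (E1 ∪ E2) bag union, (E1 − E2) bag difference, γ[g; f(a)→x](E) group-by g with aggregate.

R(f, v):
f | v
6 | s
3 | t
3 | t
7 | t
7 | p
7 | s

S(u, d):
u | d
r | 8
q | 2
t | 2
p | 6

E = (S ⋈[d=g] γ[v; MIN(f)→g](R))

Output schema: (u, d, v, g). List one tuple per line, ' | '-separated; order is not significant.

Subexpression sizes:
  S → 4
  R → 6
  γ[v; MIN(f)→g](R) → 3
  (S ⋈[d=g] γ[v; MIN(f)→g](R)) → 1

== RESULT ==
u | d | v | g
p | 6 | s | 6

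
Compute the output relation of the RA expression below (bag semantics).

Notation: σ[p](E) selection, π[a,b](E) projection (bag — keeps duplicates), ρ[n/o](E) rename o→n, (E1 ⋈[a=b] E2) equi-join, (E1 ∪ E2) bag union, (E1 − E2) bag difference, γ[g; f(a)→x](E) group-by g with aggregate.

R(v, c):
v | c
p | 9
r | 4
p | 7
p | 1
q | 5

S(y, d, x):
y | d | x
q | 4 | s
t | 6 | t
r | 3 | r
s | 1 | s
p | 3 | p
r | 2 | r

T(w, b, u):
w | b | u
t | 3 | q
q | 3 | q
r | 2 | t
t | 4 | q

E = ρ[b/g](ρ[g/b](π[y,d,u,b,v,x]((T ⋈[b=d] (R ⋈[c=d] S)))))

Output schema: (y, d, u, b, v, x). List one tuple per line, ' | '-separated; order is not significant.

Subexpression sizes:
  T → 4
  R → 5
  S → 6
  (R ⋈[c=d] S) → 2
  (T ⋈[b=d] (R ⋈[c=d] S)) → 1
  π[y,d,u,b,v,x]((T ⋈[b=d] (R ⋈[c=d] S))) → 1
  ρ[g/b](π[y,d,u,b,v,x]((T ⋈[b=d] (R ⋈[c=d] S)))) → 1
  ρ[b/g](ρ[g/b](π[y,d,u,b,v,x]((T ⋈[b=d] (R ⋈[c=d] S))))) → 1

== RESULT ==
y | d | u | b | v | x
q | 4 | q | 4 | r | s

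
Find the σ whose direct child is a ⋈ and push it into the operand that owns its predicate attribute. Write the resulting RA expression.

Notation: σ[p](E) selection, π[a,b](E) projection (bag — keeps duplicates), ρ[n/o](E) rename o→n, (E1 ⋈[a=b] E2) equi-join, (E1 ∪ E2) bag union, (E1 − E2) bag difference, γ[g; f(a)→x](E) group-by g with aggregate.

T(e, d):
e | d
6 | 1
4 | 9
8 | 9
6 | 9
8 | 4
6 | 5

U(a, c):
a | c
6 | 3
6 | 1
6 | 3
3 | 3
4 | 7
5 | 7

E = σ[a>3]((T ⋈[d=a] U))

σ filters on a, owned by the right side.
E' = (T ⋈[d=a] σ[a>3](U))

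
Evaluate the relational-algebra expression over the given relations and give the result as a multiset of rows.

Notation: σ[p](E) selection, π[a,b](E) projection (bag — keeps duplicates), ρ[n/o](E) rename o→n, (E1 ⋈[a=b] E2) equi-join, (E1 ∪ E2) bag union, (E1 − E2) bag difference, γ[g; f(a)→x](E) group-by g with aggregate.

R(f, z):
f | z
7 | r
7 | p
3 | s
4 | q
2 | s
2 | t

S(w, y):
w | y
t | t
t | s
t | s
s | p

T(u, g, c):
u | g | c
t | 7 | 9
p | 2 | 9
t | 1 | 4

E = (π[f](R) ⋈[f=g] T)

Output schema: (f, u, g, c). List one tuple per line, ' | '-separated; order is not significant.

Per-node cardinality:
  R → 6
  π[f](R) → 6
  T → 3
  (π[f](R) ⋈[f=g] T) → 4

== RESULT ==
f | u | g | c
2 | p | 2 | 9
2 | p | 2 | 9
7 | t | 7 | 9
7 | t | 7 | 9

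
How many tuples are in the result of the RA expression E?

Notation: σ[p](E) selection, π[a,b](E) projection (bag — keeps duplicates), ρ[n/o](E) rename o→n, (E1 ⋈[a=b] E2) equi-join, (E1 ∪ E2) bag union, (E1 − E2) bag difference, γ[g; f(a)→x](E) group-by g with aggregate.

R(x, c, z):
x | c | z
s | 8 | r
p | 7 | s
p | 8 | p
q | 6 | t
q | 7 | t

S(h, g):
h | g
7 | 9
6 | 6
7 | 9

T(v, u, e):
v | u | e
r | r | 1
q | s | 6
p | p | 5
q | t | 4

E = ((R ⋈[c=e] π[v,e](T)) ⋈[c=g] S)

Row counts bottom-up:
  R → 5
  T → 4
  π[v,e](T) → 4
  (R ⋈[c=e] π[v,e](T)) → 1
  S → 3
  ((R ⋈[c=e] π[v,e](T)) ⋈[c=g] S) → 1

|E| = 1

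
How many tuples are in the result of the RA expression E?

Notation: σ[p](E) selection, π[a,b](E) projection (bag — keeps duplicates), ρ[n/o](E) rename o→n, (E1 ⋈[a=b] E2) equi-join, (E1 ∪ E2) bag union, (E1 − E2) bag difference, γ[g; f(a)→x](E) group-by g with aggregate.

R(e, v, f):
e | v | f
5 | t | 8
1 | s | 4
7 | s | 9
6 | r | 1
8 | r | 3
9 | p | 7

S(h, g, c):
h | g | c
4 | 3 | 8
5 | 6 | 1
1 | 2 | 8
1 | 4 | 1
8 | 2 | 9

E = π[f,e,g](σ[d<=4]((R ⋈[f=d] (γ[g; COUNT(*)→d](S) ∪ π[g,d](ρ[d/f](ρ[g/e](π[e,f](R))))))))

Per-node cardinality:
  R → 6
  S → 5
  γ[g; COUNT(*)→d](S) → 4
  R → 6
  π[e,f](R) → 6
  ρ[g/e](π[e,f](R)) → 6
  ρ[d/f](ρ[g/e](π[e,f](R))) → 6
  π[g,d](ρ[d/f](ρ[g/e](π[e,f](R)))) → 6
  (γ[g; COUNT(*)→d](S) ∪ π[g,d](ρ[d/f](ρ[g/e](π[e,f](R))))) → 10
  (R ⋈[f=d] (γ[g; COUNT(*)→d](S) ∪ π[g,d](ρ[d/f](ρ[g/e](π[e,f](R)))))) → 9
  σ[d<=4]((R ⋈[f=d] (γ[g; COUNT(*)→d](S) ∪ π[g,d](ρ[d/f](ρ[g/e](π[e,f](R))))))) → 6
  π[f,e,g](σ[d<=4]((R ⋈[f=d] (γ[g; COUNT(*)→d](S) ∪ π[g,d](ρ[d/f](ρ[g/e](π[e,f](R)))))))) → 6

|E| = 6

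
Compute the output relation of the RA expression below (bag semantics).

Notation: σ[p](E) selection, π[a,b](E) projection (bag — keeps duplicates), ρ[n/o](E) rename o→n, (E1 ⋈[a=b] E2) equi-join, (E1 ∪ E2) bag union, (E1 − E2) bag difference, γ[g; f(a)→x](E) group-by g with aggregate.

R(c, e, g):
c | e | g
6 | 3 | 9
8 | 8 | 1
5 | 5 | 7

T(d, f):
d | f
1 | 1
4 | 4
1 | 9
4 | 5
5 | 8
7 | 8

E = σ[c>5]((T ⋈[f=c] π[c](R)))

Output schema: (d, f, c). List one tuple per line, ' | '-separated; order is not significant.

Subexpression sizes:
  T → 6
  R → 3
  π[c](R) → 3
  (T ⋈[f=c] π[c](R)) → 3
  σ[c>5]((T ⋈[f=c] π[c](R))) → 2

== RESULT ==
d | f | c
5 | 8 | 8
7 | 8 | 8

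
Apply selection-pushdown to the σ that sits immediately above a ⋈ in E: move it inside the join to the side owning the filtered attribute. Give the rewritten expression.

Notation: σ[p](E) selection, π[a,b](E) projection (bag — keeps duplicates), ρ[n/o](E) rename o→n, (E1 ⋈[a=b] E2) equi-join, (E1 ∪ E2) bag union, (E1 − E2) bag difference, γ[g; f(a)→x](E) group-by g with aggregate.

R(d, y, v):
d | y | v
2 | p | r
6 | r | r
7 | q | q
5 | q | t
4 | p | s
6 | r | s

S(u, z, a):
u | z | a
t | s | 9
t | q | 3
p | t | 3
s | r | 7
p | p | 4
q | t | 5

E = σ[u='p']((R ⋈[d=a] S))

σ filters on u, owned by the right side.
E' = (R ⋈[d=a] σ[u='p'](S))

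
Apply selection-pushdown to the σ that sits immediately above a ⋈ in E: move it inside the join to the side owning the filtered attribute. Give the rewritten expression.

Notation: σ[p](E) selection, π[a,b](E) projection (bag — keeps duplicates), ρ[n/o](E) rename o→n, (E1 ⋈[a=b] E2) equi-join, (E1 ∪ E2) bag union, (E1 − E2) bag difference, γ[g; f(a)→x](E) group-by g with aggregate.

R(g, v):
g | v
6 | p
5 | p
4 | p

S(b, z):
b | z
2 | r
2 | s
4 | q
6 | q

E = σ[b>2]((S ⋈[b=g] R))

σ filters on b, owned by the left side.
E' = (σ[b>2](S) ⋈[b=g] R)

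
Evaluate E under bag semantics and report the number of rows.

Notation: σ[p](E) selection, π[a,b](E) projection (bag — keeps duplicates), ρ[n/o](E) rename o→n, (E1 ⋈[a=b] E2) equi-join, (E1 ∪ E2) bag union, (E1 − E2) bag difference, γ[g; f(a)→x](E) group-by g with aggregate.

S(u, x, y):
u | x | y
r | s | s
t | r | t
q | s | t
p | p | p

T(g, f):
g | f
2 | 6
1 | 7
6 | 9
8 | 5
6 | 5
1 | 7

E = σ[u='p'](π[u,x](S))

Per-node cardinality:
  S → 4
  π[u,x](S) → 4
  σ[u='p'](π[u,x](S)) → 1

|E| = 1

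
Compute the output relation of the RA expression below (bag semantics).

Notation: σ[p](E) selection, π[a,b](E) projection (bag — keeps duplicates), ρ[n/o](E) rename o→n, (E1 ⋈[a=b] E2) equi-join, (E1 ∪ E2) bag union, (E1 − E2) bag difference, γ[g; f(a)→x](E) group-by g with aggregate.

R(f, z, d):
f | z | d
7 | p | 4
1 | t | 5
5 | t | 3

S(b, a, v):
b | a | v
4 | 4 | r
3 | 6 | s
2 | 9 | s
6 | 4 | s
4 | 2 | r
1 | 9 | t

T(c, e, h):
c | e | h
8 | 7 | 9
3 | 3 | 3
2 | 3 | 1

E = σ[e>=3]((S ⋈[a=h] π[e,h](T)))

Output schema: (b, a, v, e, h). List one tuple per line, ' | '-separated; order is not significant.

Stepwise |·|:
  S → 6
  T → 3
  π[e,h](T) → 3
  (S ⋈[a=h] π[e,h](T)) → 2
  σ[e>=3]((S ⋈[a=h] π[e,h](T))) → 2

== RESULT ==
b | a | v | e | h
1 | 9 | t | 7 | 9
2 | 9 | s | 7 | 9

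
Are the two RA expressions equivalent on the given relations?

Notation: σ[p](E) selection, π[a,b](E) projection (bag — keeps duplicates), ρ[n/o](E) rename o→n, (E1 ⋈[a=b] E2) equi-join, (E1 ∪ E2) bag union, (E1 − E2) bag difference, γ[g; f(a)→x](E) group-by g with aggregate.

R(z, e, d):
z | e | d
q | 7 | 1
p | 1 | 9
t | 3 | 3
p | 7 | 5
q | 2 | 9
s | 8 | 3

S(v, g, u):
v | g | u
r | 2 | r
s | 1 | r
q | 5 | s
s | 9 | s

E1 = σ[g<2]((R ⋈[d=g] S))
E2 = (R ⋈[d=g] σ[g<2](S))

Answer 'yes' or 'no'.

E1 stepwise |·|:
  R → 6
  S → 4
  (R ⋈[d=g] S) → 4
  σ[g<2]((R ⋈[d=g] S)) → 1
E2 stepwise |·|:
  R → 6
  S → 4
  σ[g<2](S) → 1
  (R ⋈[d=g] σ[g<2](S)) → 1

E1 and E2 produce the same multiset:
z | e | d | v | g | u
q | 7 | 1 | s | 1 | r

yes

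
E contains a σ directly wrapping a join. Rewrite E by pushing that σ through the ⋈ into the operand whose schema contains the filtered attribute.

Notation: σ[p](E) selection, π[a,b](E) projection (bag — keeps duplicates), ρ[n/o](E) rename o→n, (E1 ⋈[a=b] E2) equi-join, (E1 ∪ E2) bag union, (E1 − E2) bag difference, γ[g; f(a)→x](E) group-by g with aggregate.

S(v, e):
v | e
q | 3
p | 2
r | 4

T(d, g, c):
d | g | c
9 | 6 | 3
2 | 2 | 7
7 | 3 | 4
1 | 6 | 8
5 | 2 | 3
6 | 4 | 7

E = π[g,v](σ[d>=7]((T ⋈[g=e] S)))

σ filters on d, owned by the left side.
E' = π[g,v]((σ[d>=7](T) ⋈[g=e] S))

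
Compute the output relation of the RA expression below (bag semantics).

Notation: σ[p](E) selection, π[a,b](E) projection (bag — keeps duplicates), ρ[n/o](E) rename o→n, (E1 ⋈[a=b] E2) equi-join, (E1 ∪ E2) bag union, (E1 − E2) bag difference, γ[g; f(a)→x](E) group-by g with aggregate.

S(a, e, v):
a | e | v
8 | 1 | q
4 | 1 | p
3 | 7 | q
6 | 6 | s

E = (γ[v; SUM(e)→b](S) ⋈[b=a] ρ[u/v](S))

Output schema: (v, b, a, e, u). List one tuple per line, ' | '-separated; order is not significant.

Stepwise |·|:
  S → 4
  γ[v; SUM(e)→b](S) → 3
  S → 4
  ρ[u/v](S) → 4
  (γ[v; SUM(e)→b](S) ⋈[b=a] ρ[u/v](S)) → 2

== RESULT ==
v | b | a | e | u
q | 8 | 8 | 1 | q
s | 6 | 6 | 6 | s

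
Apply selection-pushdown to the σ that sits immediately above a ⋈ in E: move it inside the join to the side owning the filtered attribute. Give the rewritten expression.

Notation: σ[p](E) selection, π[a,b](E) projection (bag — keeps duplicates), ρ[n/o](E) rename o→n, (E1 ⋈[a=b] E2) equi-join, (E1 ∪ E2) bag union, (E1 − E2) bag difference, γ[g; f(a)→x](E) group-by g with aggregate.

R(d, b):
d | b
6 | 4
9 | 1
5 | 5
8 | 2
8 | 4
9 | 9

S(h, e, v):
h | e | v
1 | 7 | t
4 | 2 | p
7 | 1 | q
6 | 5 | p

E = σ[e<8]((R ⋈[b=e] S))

σ filters on e, owned by the right side.
E' = (R ⋈[b=e] σ[e<8](S))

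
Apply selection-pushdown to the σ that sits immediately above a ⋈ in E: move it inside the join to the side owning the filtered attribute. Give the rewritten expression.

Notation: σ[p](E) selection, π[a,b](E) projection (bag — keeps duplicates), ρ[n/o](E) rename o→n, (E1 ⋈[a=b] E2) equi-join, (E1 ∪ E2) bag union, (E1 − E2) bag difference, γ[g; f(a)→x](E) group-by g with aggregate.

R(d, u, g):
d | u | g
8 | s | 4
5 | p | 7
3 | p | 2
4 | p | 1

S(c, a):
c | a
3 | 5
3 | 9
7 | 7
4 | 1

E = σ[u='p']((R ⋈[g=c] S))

σ filters on u, owned by the left side.
E' = (σ[u='p'](R) ⋈[g=c] S)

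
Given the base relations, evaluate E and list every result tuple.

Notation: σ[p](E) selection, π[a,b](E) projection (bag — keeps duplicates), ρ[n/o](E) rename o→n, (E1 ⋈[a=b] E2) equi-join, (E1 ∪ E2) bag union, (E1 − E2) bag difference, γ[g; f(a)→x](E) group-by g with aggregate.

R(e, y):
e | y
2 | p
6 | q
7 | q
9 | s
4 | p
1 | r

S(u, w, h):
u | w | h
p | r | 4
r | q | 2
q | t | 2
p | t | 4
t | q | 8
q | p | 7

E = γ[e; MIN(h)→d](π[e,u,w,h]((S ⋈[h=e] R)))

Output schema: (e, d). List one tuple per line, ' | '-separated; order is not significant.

Stepwise |·|:
  S → 6
  R → 6
  (S ⋈[h=e] R) → 5
  π[e,u,w,h]((S ⋈[h=e] R)) → 5
  γ[e; MIN(h)→d](π[e,u,w,h]((S ⋈[h=e] R))) → 3

== RESULT ==
e | d
2 | 2
4 | 4
7 | 7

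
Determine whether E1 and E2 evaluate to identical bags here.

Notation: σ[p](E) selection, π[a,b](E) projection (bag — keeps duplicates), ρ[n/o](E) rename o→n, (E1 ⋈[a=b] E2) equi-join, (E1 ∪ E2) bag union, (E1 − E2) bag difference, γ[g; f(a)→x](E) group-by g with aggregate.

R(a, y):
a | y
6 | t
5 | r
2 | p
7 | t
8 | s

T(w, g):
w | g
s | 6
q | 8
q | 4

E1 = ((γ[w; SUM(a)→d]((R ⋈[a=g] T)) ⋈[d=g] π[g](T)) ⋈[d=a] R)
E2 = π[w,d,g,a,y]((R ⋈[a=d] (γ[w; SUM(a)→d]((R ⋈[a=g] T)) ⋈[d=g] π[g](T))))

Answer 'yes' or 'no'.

E1 stepwise |·|:
  R → 5
  T → 3
  (R ⋈[a=g] T) → 2
  γ[w; SUM(a)→d]((R ⋈[a=g] T)) → 2
  T → 3
  π[g](T) → 3
  (γ[w; SUM(a)→d]((R ⋈[a=g] T)) ⋈[d=g] π[g](T)) → 2
  R → 5
  ((γ[w; SUM(a)→d]((R ⋈[a=g] T)) ⋈[d=g] π[g](T)) ⋈[d=a] R) → 2
E2 stepwise |·|:
  R → 5
  R → 5
  T → 3
  (R ⋈[a=g] T) → 2
  γ[w; SUM(a)→d]((R ⋈[a=g] T)) → 2
  T → 3
  π[g](T) → 3
  (γ[w; SUM(a)→d]((R ⋈[a=g] T)) ⋈[d=g] π[g](T)) → 2
  (R ⋈[a=d] (γ[w; SUM(a)→d]((R ⋈[a=g] T)) ⋈[d=g] π[g](T))) → 2
  π[w,d,g,a,y]((R ⋈[a=d] (γ[w; SUM(a)→d]((R ⋈[a=g] T)) ⋈[d=g] π[g](T)))) → 2

E1 and E2 produce the same multiset:
w | d | g | a | y
q | 8 | 8 | 8 | s
s | 6 | 6 | 6 | t

yes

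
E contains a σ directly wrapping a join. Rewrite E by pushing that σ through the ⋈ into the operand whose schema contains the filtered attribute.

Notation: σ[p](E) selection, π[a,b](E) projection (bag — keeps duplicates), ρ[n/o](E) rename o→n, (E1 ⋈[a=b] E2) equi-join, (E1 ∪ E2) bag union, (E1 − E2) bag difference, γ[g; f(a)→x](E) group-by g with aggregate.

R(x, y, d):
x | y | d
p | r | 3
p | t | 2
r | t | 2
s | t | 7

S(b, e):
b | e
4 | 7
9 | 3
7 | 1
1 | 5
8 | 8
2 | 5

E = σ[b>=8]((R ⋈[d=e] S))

σ filters on b, owned by the right side.
E' = (R ⋈[d=e] σ[b>=8](S))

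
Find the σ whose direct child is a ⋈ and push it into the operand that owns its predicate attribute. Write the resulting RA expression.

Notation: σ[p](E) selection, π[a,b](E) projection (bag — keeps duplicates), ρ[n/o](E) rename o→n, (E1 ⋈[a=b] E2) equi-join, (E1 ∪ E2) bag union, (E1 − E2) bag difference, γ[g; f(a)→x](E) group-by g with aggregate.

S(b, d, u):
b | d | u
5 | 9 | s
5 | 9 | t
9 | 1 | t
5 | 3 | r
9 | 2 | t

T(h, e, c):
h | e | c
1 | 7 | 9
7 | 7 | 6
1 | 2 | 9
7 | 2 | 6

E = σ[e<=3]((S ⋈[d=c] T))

σ filters on e, owned by the right side.
E' = (S ⋈[d=c] σ[e<=3](T))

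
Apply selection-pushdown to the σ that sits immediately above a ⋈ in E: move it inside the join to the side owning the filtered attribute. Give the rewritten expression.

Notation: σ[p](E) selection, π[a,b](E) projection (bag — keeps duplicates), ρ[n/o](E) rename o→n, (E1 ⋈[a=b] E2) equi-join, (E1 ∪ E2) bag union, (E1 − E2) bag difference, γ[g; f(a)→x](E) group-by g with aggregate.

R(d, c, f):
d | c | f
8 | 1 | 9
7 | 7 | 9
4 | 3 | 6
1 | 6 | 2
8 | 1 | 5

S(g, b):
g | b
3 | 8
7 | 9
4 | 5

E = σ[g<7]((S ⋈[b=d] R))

σ filters on g, owned by the left side.
E' = (σ[g<7](S) ⋈[b=d] R)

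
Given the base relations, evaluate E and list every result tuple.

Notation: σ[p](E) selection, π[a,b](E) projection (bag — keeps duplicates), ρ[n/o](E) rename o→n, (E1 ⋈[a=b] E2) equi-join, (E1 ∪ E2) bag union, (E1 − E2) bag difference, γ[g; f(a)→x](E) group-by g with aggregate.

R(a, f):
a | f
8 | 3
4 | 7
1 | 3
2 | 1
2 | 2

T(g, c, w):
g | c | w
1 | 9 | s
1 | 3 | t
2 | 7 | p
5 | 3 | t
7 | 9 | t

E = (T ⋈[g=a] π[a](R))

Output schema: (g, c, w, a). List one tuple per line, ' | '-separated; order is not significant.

Subexpression sizes:
  T → 5
  R → 5
  π[a](R) → 5
  (T ⋈[g=a] π[a](R)) → 4

== RESULT ==
g | c | w | a
1 | 3 | t | 1
1 | 9 | s | 1
2 | 7 | p | 2
2 | 7 | p | 2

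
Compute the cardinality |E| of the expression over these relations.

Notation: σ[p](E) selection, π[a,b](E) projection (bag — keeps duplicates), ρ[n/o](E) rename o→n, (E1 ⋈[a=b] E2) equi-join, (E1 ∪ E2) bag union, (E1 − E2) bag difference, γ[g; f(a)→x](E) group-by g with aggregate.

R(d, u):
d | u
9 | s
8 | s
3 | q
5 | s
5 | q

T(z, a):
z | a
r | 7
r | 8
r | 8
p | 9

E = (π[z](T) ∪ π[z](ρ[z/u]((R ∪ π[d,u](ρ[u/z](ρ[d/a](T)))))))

Subexpression sizes:
  T → 4
  π[z](T) → 4
  R → 5
  T → 4
  ρ[d/a](T) → 4
  ρ[u/z](ρ[d/a](T)) → 4
  π[d,u](ρ[u/z](ρ[d/a](T))) → 4
  (R ∪ π[d,u](ρ[u/z](ρ[d/a](T)))) → 9
  ρ[z/u]((R ∪ π[d,u](ρ[u/z](ρ[d/a](T))))) → 9
  π[z](ρ[z/u]((R ∪ π[d,u](ρ[u/z](ρ[d/a](T)))))) → 9
  (π[z](T) ∪ π[z](ρ[z/u]((R ∪ π[d,u](ρ[u/z](ρ[d/a](T))))))) → 13

|E| = 13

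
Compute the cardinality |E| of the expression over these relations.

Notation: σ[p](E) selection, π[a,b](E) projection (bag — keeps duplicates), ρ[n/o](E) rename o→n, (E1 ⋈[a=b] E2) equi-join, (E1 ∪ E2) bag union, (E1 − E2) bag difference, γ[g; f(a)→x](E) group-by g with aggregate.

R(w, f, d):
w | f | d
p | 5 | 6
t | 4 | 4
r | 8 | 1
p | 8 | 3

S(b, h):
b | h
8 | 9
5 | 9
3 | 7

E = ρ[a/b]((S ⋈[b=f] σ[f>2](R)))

Stepwise |·|:
  S → 3
  R → 4
  σ[f>2](R) → 4
  (S ⋈[b=f] σ[f>2](R)) → 3
  ρ[a/b]((S ⋈[b=f] σ[f>2](R))) → 3

|E| = 3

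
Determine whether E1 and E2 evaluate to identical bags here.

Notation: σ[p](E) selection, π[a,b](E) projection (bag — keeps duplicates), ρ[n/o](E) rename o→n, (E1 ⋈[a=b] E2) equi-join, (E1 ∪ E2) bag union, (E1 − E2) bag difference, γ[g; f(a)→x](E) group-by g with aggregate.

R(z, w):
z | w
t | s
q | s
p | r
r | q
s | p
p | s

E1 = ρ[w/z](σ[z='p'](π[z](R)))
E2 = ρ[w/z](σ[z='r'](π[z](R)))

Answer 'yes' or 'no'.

E1 per-node cardinality:
  R → 6
  π[z](R) → 6
  σ[z='p'](π[z](R)) → 2
  ρ[w/z](σ[z='p'](π[z](R))) → 2
E2 per-node cardinality:
  R → 6
  π[z](R) → 6
  σ[z='r'](π[z](R)) → 1
  ρ[w/z](σ[z='r'](π[z](R))) → 1

E1 result:
w
p
p
E2 result:
w
r
Witness: ('p',) appears 2× in E1 but 0× in E2.

no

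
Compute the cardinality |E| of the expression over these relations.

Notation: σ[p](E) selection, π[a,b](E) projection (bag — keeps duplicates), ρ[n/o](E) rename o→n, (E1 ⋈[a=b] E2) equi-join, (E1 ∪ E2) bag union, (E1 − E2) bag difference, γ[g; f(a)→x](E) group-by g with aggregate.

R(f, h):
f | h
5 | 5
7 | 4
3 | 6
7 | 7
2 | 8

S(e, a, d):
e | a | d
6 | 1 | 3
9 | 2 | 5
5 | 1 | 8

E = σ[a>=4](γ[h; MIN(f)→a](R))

Stepwise |·|:
  R → 5
  γ[h; MIN(f)→a](R) → 5
  σ[a>=4](γ[h; MIN(f)→a](R)) → 3

|E| = 3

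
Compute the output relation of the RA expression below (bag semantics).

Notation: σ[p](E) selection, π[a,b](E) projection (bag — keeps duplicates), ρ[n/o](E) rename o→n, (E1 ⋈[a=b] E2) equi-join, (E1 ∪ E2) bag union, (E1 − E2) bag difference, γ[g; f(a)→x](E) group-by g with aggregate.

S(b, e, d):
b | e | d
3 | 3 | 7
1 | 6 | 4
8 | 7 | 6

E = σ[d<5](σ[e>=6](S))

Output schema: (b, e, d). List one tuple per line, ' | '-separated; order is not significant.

Subexpression sizes:
  S → 3
  σ[e>=6](S) → 2
  σ[d<5](σ[e>=6](S)) → 1

== RESULT ==
b | e | d
1 | 6 | 4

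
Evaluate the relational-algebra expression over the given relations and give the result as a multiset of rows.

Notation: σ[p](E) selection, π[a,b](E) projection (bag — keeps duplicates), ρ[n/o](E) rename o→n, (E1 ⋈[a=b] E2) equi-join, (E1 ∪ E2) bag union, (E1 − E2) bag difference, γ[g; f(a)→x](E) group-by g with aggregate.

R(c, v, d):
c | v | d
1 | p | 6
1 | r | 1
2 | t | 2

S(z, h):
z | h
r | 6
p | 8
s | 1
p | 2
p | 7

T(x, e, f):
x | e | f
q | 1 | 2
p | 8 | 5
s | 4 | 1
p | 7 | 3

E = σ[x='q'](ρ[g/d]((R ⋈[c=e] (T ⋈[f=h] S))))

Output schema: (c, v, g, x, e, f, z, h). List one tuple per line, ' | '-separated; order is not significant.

Per-node cardinality:
  R → 3
  T → 4
  S → 5
  (T ⋈[f=h] S) → 2
  (R ⋈[c=e] (T ⋈[f=h] S)) → 2
  ρ[g/d]((R ⋈[c=e] (T ⋈[f=h] S))) → 2
  σ[x='q'](ρ[g/d]((R ⋈[c=e] (T ⋈[f=h] S)))) → 2

== RESULT ==
c | v | g | x | e | f | z | h
1 | p | 6 | q | 1 | 2 | p | 2
1 | r | 1 | q | 1 | 2 | p | 2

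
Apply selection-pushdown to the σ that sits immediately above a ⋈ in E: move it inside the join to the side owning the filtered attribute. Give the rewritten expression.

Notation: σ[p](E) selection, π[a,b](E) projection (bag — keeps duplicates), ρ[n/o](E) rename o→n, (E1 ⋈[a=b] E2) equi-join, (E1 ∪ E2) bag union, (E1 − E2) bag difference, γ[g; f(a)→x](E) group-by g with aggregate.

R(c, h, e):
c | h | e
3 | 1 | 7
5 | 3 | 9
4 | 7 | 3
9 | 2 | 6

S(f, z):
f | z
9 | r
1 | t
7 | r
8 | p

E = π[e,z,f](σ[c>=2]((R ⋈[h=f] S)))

σ filters on c, owned by the left side.
E' = π[e,z,f]((σ[c>=2](R) ⋈[h=f] S))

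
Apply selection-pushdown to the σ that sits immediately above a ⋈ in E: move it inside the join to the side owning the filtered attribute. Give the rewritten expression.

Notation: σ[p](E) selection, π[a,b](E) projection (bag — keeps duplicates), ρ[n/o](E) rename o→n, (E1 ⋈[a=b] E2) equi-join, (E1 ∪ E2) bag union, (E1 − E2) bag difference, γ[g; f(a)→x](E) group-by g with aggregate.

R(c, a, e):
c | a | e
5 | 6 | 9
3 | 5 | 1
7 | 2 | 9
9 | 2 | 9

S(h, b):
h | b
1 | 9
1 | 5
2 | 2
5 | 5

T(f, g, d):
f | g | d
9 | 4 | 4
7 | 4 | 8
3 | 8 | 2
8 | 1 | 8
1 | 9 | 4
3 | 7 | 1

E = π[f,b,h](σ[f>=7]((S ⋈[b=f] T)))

σ filters on f, owned by the right side.
E' = π[f,b,h]((S ⋈[b=f] σ[f>=7](T)))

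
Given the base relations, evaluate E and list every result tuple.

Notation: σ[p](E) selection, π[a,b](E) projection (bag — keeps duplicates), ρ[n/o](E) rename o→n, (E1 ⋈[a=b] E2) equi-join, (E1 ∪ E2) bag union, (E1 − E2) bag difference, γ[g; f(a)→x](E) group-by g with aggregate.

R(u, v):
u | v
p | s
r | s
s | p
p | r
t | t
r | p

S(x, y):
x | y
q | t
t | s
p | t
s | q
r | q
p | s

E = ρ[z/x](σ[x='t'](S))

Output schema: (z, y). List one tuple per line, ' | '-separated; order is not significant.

Row counts bottom-up:
  S → 6
  σ[x='t'](S) → 1
  ρ[z/x](σ[x='t'](S)) → 1

== RESULT ==
z | y
t | s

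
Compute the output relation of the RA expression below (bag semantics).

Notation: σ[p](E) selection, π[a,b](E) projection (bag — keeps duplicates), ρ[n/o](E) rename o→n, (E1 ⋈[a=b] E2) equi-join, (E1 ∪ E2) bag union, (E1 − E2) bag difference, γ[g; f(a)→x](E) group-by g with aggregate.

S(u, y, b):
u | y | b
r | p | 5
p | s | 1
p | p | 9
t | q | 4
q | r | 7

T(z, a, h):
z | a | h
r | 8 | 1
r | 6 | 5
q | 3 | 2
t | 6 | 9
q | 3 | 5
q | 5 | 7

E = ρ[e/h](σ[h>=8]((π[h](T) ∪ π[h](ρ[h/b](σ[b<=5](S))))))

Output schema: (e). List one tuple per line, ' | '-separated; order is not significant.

Row counts bottom-up:
  T → 6
  π[h](T) → 6
  S → 5
  σ[b<=5](S) → 3
  ρ[h/b](σ[b<=5](S)) → 3
  π[h](ρ[h/b](σ[b<=5](S))) → 3
  (π[h](T) ∪ π[h](ρ[h/b](σ[b<=5](S)))) → 9
  σ[h>=8]((π[h](T) ∪ π[h](ρ[h/b](σ[b<=5](S))))) → 1
  ρ[e/h](σ[h>=8]((π[h](T) ∪ π[h](ρ[h/b](σ[b<=5](S)))))) → 1

== RESULT ==
e
9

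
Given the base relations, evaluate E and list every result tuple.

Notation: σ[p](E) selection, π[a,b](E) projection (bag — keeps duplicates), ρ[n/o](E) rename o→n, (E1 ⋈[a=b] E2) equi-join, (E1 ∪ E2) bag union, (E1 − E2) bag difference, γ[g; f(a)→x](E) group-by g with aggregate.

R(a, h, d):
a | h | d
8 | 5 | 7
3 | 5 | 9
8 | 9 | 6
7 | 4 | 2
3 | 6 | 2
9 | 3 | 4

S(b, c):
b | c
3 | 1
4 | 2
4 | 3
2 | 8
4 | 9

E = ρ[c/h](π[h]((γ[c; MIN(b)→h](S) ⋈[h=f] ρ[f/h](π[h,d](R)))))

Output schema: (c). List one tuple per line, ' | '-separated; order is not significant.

Stepwise |·|:
  S → 5
  γ[c; MIN(b)→h](S) → 5
  R → 6
  π[h,d](R) → 6
  ρ[f/h](π[h,d](R)) → 6
  (γ[c; MIN(b)→h](S) ⋈[h=f] ρ[f/h](π[h,d](R))) → 4
  π[h]((γ[c; MIN(b)→h](S) ⋈[h=f] ρ[f/h](π[h,d](R)))) → 4
  ρ[c/h](π[h]((γ[c; MIN(b)→h](S) ⋈[h=f] ρ[f/h](π[h,d](R))))) → 4

== RESULT ==
c
3
4
4
4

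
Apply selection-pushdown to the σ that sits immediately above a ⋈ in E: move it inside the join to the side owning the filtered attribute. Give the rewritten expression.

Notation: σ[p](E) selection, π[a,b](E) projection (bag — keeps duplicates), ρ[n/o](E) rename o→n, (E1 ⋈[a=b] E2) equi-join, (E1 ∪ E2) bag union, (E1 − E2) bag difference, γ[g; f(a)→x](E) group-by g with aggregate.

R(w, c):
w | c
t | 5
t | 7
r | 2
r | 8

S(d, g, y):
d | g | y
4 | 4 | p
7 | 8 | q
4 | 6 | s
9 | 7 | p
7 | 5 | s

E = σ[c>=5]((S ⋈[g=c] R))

σ filters on c, owned by the right side.
E' = (S ⋈[g=c] σ[c>=5](R))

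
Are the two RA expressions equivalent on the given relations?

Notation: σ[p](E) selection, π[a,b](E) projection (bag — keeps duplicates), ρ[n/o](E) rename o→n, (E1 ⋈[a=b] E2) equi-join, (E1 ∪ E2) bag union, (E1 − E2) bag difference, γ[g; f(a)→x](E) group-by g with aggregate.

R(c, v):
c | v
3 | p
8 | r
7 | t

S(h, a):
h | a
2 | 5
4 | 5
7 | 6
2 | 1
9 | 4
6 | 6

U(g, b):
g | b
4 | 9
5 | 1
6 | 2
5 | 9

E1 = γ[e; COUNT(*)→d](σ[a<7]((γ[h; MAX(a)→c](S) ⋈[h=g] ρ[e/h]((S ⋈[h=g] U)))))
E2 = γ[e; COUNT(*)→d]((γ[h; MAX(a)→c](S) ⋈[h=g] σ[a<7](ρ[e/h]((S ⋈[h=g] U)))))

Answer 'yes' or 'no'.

E1 row counts bottom-up:
  S → 6
  γ[h; MAX(a)→c](S) → 5
  S → 6
  U → 4
  (S ⋈[h=g] U) → 2
  ρ[e/h]((S ⋈[h=g] U)) → 2
  (γ[h; MAX(a)→c](S) ⋈[h=g] ρ[e/h]((S ⋈[h=g] U))) → 2
  σ[a<7]((γ[h; MAX(a)→c](S) ⋈[h=g] ρ[e/h]((S ⋈[h=g] U)))) → 2
  γ[e; COUNT(*)→d](σ[a<7]((γ[h; MAX(a)→c](S) ⋈[h=g] ρ[e/h]((S ⋈[h=g] U))))) → 2
E2 row counts bottom-up:
  S → 6
  γ[h; MAX(a)→c](S) → 5
  S → 6
  U → 4
  (S ⋈[h=g] U) → 2
  ρ[e/h]((S ⋈[h=g] U)) → 2
  σ[a<7](ρ[e/h]((S ⋈[h=g] U))) → 2
  (γ[h; MAX(a)→c](S) ⋈[h=g] σ[a<7](ρ[e/h]((S ⋈[h=g] U)))) → 2
  γ[e; COUNT(*)→d]((γ[h; MAX(a)→c](S) ⋈[h=g] σ[a<7](ρ[e/h]((S ⋈[h=g] U))))) → 2

E1 and E2 produce the same multiset:
e | d
4 | 1
6 | 1

yes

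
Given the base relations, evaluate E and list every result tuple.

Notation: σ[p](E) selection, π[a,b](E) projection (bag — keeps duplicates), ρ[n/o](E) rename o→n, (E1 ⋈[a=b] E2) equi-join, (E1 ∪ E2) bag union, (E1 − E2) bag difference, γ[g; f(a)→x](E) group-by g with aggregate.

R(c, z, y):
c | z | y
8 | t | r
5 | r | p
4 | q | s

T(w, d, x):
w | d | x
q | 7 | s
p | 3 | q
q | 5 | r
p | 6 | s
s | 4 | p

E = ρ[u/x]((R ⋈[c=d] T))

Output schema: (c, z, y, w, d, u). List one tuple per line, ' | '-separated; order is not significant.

Row counts bottom-up:
  R → 3
  T → 5
  (R ⋈[c=d] T) → 2
  ρ[u/x]((R ⋈[c=d] T)) → 2

== RESULT ==
c | z | y | w | d | u
4 | q | s | s | 4 | p
5 | r | p | q | 5 | r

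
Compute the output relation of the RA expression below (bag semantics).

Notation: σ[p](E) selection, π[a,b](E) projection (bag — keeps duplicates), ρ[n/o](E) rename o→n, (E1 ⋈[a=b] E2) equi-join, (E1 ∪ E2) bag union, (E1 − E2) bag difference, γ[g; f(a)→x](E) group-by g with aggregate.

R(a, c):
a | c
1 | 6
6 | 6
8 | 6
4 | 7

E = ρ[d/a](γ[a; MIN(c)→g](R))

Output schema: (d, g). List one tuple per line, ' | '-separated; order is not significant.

Stepwise |·|:
  R → 4
  γ[a; MIN(c)→g](R) → 4
  ρ[d/a](γ[a; MIN(c)→g](R)) → 4

== RESULT ==
d | g
1 | 6
4 | 7
6 | 6
8 | 6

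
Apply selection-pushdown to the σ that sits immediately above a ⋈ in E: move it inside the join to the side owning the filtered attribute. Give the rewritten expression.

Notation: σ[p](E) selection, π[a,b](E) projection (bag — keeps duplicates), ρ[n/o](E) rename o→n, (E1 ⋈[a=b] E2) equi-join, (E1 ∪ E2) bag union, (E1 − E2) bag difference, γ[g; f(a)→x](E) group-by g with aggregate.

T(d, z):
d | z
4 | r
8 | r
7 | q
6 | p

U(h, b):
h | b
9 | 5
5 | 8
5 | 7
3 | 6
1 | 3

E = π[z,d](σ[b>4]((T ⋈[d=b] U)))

σ filters on b, owned by the right side.
E' = π[z,d]((T ⋈[d=b] σ[b>4](U)))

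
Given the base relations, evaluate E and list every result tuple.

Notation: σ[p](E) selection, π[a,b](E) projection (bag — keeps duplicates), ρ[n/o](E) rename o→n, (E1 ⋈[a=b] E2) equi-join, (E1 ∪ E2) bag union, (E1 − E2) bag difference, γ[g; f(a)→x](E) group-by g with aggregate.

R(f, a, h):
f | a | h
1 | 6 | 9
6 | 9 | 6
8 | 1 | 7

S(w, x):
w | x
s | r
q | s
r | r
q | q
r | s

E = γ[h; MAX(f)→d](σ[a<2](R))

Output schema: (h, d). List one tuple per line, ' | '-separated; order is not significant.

Stepwise |·|:
  R → 3
  σ[a<2](R) → 1
  γ[h; MAX(f)→d](σ[a<2](R)) → 1

== RESULT ==
h | d
7 | 8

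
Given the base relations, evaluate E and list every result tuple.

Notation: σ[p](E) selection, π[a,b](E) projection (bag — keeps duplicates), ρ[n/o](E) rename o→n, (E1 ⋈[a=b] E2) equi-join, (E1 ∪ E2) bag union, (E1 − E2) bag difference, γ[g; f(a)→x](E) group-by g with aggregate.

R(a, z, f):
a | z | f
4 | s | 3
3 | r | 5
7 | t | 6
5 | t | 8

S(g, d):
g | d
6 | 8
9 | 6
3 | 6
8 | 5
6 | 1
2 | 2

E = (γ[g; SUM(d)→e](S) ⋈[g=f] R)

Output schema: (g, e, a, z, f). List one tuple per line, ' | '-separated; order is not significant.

Row counts bottom-up:
  S → 6
  γ[g; SUM(d)→e](S) → 5
  R → 4
  (γ[g; SUM(d)→e](S) ⋈[g=f] R) → 3

== RESULT ==
g | e | a | z | f
3 | 6 | 4 | s | 3
6 | 9 | 7 | t | 6
8 | 5 | 5 | t | 8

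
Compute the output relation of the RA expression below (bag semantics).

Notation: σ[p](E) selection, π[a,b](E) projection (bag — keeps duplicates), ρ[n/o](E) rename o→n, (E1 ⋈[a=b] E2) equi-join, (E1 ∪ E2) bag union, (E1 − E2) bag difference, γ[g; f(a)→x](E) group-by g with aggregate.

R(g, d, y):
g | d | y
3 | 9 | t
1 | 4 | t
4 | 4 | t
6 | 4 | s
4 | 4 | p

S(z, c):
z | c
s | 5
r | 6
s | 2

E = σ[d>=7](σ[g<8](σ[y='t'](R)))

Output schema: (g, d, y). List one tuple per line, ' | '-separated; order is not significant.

Per-node cardinality:
  R → 5
  σ[y='t'](R) → 3
  σ[g<8](σ[y='t'](R)) → 3
  σ[d>=7](σ[g<8](σ[y='t'](R))) → 1

== RESULT ==
g | d | y
3 | 9 | t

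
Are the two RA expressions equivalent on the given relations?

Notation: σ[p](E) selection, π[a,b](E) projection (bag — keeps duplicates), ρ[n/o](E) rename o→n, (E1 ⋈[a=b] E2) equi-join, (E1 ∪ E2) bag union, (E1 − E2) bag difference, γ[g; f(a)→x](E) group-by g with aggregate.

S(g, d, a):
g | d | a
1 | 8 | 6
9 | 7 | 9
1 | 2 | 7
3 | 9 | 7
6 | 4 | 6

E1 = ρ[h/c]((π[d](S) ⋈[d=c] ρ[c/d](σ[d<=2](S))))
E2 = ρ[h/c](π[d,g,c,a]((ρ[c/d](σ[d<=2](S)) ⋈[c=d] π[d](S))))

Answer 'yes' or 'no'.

E1 row counts bottom-up:
  S → 5
  π[d](S) → 5
  S → 5
  σ[d<=2](S) → 1
  ρ[c/d](σ[d<=2](S)) → 1
  (π[d](S) ⋈[d=c] ρ[c/d](σ[d<=2](S))) → 1
  ρ[h/c]((π[d](S) ⋈[d=c] ρ[c/d](σ[d<=2](S)))) → 1
E2 row counts bottom-up:
  S → 5
  σ[d<=2](S) → 1
  ρ[c/d](σ[d<=2](S)) → 1
  S → 5
  π[d](S) → 5
  (ρ[c/d](σ[d<=2](S)) ⋈[c=d] π[d](S)) → 1
  π[d,g,c,a]((ρ[c/d](σ[d<=2](S)) ⋈[c=d] π[d](S))) → 1
  ρ[h/c](π[d,g,c,a]((ρ[c/d](σ[d<=2](S)) ⋈[c=d] π[d](S)))) → 1

E1 and E2 produce the same multiset:
d | g | h | a
2 | 1 | 2 | 7

yes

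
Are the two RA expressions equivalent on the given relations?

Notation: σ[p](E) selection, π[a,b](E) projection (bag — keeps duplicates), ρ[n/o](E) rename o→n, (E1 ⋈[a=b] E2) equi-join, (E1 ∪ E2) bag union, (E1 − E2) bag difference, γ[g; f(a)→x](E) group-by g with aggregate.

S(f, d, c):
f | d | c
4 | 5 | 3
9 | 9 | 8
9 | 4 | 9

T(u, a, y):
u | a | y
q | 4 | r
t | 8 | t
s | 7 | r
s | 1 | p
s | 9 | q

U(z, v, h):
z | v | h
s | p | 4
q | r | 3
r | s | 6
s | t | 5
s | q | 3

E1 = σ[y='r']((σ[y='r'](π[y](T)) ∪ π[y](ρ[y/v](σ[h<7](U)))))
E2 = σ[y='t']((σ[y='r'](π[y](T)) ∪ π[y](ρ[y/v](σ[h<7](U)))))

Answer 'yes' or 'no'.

E1 row counts bottom-up:
  T → 5
  π[y](T) → 5
  σ[y='r'](π[y](T)) → 2
  U → 5
  σ[h<7](U) → 5
  ρ[y/v](σ[h<7](U)) → 5
  π[y](ρ[y/v](σ[h<7](U))) → 5
  (σ[y='r'](π[y](T)) ∪ π[y](ρ[y/v](σ[h<7](U)))) → 7
  σ[y='r']((σ[y='r'](π[y](T)) ∪ π[y](ρ[y/v](σ[h<7](U))))) → 3
E2 row counts bottom-up:
  T → 5
  π[y](T) → 5
  σ[y='r'](π[y](T)) → 2
  U → 5
  σ[h<7](U) → 5
  ρ[y/v](σ[h<7](U)) → 5
  π[y](ρ[y/v](σ[h<7](U))) → 5
  (σ[y='r'](π[y](T)) ∪ π[y](ρ[y/v](σ[h<7](U)))) → 7
  σ[y='t']((σ[y='r'](π[y](T)) ∪ π[y](ρ[y/v](σ[h<7](U))))) → 1

E1 result:
y
r
r
r
E2 result:
y
t
Witness: ('t',) appears 0× in E1 but 1× in E2.

no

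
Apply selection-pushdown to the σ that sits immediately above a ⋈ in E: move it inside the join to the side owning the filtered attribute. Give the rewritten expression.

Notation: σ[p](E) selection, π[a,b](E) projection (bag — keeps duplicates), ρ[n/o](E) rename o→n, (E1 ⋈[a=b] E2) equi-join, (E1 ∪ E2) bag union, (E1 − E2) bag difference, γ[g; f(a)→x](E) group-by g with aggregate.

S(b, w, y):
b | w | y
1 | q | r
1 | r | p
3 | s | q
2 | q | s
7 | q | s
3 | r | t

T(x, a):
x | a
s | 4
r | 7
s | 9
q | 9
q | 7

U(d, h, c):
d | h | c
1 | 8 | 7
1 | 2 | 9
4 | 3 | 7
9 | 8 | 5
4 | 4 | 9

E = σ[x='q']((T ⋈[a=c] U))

σ filters on x, owned by the left side.
E' = (σ[x='q'](T) ⋈[a=c] U)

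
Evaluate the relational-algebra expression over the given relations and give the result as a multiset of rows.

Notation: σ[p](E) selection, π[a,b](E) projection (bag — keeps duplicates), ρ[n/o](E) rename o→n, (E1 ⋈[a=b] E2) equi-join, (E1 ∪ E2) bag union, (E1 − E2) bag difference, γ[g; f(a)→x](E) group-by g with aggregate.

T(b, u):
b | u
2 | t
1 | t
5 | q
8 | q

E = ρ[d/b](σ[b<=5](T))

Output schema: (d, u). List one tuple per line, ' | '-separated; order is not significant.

Subexpression sizes:
  T → 4
  σ[b<=5](T) → 3
  ρ[d/b](σ[b<=5](T)) → 3

== RESULT ==
d | u
1 | t
2 | t
5 | q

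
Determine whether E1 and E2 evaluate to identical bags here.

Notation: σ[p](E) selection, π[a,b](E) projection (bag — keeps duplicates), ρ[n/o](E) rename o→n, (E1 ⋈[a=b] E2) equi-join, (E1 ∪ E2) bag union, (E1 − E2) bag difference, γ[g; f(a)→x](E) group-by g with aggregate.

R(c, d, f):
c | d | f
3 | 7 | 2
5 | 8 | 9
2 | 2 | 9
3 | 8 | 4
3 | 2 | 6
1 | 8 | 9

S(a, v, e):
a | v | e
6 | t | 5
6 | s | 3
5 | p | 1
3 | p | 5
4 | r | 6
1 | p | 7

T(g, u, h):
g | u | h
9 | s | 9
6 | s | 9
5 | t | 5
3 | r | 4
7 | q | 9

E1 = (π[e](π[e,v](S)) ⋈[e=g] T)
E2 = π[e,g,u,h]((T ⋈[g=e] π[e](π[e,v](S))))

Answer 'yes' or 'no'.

E1 row counts bottom-up:
  S → 6
  π[e,v](S) → 6
  π[e](π[e,v](S)) → 6
  T → 5
  (π[e](π[e,v](S)) ⋈[e=g] T) → 5
E2 row counts bottom-up:
  T → 5
  S → 6
  π[e,v](S) → 6
  π[e](π[e,v](S)) → 6
  (T ⋈[g=e] π[e](π[e,v](S))) → 5
  π[e,g,u,h]((T ⋈[g=e] π[e](π[e,v](S)))) → 5

E1 and E2 produce the same multiset:
e | g | u | h
3 | 3 | r | 4
5 | 5 | t | 5
5 | 5 | t | 5
6 | 6 | s | 9
7 | 7 | q | 9

yes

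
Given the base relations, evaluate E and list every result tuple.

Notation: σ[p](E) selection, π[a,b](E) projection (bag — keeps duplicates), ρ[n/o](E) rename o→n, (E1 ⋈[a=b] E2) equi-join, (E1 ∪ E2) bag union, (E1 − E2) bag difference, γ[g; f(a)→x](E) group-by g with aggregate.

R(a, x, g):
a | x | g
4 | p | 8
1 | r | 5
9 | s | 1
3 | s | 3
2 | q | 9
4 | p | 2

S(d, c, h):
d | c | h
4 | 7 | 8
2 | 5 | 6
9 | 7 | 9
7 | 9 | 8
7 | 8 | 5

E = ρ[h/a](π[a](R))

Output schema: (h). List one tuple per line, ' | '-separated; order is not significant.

Per-node cardinality:
  R → 6
  π[a](R) → 6
  ρ[h/a](π[a](R)) → 6

== RESULT ==
h
1
2
3
4
4
9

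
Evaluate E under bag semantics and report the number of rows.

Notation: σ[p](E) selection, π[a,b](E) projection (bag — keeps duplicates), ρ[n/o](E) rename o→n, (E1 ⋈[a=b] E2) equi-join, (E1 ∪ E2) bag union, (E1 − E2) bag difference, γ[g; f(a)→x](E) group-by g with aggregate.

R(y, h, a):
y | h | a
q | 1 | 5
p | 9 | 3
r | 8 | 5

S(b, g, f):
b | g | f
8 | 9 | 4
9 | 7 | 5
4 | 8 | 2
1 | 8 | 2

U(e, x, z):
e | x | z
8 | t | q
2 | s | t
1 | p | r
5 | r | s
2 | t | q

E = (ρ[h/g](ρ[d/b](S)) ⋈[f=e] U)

Stepwise |·|:
  S → 4
  ρ[d/b](S) → 4
  ρ[h/g](ρ[d/b](S)) → 4
  U → 5
  (ρ[h/g](ρ[d/b](S)) ⋈[f=e] U) → 5

|E| = 5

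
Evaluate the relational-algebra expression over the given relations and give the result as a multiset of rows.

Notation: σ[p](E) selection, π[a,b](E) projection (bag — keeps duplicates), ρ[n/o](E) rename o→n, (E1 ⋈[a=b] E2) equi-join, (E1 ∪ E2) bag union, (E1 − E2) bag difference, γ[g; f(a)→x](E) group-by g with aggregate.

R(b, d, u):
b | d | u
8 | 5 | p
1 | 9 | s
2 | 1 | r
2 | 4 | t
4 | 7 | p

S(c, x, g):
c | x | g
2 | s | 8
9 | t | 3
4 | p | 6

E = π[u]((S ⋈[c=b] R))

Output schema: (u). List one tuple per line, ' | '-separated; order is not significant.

Row counts bottom-up:
  S → 3
  R → 5
  (S ⋈[c=b] R) → 3
  π[u]((S ⋈[c=b] R)) → 3

== RESULT ==
u
p
r
t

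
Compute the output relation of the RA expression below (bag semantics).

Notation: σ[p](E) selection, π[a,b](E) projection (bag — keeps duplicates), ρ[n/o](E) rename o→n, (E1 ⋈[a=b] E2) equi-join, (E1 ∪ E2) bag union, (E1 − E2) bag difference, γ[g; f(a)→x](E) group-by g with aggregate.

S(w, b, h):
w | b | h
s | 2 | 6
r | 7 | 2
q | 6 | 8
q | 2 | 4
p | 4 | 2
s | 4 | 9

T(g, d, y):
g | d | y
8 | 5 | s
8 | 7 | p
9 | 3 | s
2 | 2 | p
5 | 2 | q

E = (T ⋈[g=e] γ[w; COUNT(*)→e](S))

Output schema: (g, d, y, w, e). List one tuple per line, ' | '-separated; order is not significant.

Per-node cardinality:
  T → 5
  S → 6
  γ[w; COUNT(*)→e](S) → 4
  (T ⋈[g=e] γ[w; COUNT(*)→e](S)) → 2

== RESULT ==
g | d | y | w | e
2 | 2 | p | q | 2
2 | 2 | p | s | 2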